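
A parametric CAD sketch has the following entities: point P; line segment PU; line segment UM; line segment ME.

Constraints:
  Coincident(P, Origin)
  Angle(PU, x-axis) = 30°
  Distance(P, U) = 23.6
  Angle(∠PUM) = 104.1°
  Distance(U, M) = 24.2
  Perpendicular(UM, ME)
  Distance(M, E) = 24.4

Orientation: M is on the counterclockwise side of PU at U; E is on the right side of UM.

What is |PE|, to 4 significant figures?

55.98

∠PUM = 104.1°, so UM runs at 30.0° + (180° − 104.1°) = 105.9° from the x-axis; with |UM| = 24.2, M = U + 24.2·(cos 105.9°, sin 105.9°) = (13.81, 35.07). UM ⟂ ME; with |ME| = 24.4 on the right of UM, E = M + 24.4·(0.9617, 0.2740) = (37.27, 41.76). Then |PE| = |E − P| = 55.98.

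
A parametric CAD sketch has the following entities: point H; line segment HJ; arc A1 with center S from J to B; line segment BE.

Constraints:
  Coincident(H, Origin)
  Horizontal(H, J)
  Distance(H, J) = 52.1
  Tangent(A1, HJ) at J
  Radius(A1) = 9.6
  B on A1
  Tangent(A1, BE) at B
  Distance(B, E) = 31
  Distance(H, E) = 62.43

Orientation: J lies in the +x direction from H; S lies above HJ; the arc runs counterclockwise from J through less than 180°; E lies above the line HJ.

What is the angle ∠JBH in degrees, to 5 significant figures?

45.546°

Checks: |SB| = 9.600 ✓; ∠(SB, BE) = 90.00° ✓; |BE| = 31.00 ✓; |HE| = 62.43 ✓.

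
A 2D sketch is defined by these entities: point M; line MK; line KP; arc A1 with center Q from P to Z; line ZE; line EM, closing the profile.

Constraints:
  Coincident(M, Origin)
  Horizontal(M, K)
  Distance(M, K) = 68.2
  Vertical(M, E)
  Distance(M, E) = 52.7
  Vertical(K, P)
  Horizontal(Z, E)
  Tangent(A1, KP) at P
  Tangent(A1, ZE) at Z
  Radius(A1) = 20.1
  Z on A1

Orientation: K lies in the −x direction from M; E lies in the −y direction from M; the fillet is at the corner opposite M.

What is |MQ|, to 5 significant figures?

58.107

M is at the origin; M and K share the same y with |MK| = 68.2 and K on the −x side, so K = (-68.200, 0.0000). ME is vertical with |ME| = 52.7 and E on the −y side, so E = (0.0000, -52.700). The virtual corner opposite M is at (-68.200, -52.700). Since A1 is tangent to KP there, QP ⟂ KP and tangency of A1 to ZE means the radius QZ is perpendicular to ZE, with radius 20.1, so the center Q sits 20.1 in from both sides at Q = (-48.100, -32.600). Then |MQ| = |Q − M| = 58.107.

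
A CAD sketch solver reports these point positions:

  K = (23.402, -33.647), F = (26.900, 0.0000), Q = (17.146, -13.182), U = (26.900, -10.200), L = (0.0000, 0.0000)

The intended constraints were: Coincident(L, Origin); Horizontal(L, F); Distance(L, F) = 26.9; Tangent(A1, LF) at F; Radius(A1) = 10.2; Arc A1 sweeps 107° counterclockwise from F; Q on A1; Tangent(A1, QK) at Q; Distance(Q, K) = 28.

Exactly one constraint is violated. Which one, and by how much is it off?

Distance(Q, K) = 28 — off by 6.60.

L = (0.00, 0.00) ✓; L.y = 0.00, F.y = 0.00 ✓; |LF| = 26.90 ✓; ∠(UF, FL) = 90.00° ✓; |UF| = 10.20 ✓; bearing(U→Q) − bearing(U→F) = 107.0° ✓; |UQ| = 10.20 ✓; ∠(UQ, QK) = 90.00° ✓; |QK| = 21.40 ✗.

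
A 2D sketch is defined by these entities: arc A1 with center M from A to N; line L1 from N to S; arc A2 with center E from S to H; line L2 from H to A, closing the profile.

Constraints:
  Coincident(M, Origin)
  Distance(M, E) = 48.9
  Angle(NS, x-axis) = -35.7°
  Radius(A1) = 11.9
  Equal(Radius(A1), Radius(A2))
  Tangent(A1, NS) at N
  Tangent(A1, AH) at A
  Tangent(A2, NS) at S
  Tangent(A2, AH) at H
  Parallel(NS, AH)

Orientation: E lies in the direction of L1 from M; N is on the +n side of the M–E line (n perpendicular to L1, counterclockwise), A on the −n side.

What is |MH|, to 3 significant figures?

50.3

The slot axis is L1's direction at -35.7°, so u = (cos -35.7°, sin -35.7°) = (0.812, -0.584) and n = (−sin -35.7°, cos -35.7°) = (0.584, 0.812). M is at the origin and E lies 48.9 along u from M, so E = 48.9·u = (39.7, -28.5). Tangency of A1 to both parallel lines with radius 11.9 puts N and A at M ± 11.9·n: N = (6.94, 9.66), A = (-6.94, -9.66). Equal radii place S and H the same way about E: S = E + 11.9·n = (46.7, -18.9), H = E − 11.9·n = (32.8, -38.2). Then |MH| = |H − M| = 50.3.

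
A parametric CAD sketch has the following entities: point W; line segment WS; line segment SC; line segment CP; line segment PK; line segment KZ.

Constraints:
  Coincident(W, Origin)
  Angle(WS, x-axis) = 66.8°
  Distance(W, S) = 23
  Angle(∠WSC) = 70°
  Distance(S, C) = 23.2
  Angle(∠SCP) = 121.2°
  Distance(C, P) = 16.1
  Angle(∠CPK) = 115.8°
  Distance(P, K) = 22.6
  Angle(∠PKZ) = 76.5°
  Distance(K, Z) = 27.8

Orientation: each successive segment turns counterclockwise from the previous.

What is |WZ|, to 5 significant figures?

11.931

W is at the origin; WS runs at 66.8° with length 23.0, so S = (9.0607, 21.140). ∠WSC = 70.0° gives SC at 176.80° from the x-axis; with |SC| = 23.2, C = (-14.103, 22.435). ∠SCP = 121.2° gives CP at -124.40° from the x-axis; with |CP| = 16.1, P = (-23.199, 9.1508). ∠CPK = 115.8° gives PK at -60.200° from the x-axis; with |PK| = 22.6, K = (-11.968, -10.461). ∠PKZ = 76.5° gives KZ at 43.300° from the x-axis; with |KZ| = 27.8, Z = (8.2646, 8.6051). Then |WZ| = |Z − W| = 11.931.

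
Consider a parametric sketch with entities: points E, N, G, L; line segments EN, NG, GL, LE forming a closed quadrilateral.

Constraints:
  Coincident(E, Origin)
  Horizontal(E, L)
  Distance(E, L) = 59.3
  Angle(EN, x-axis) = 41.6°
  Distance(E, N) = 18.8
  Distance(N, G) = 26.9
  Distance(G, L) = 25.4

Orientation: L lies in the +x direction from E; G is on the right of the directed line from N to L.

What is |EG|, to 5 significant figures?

34.793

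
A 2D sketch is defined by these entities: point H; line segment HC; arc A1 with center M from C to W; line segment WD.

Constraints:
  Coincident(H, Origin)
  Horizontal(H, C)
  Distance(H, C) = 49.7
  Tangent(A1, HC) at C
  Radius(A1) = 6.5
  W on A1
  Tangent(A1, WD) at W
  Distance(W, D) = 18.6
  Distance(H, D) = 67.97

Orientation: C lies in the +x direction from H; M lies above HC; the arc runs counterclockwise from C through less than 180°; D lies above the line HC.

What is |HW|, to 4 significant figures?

55.18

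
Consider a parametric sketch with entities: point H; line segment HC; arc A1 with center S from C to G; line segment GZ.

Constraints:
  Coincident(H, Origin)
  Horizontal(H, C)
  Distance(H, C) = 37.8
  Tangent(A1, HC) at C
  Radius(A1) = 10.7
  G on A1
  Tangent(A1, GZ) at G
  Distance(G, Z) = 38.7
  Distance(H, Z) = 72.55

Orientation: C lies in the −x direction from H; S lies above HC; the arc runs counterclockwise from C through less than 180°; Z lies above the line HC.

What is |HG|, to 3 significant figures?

34.7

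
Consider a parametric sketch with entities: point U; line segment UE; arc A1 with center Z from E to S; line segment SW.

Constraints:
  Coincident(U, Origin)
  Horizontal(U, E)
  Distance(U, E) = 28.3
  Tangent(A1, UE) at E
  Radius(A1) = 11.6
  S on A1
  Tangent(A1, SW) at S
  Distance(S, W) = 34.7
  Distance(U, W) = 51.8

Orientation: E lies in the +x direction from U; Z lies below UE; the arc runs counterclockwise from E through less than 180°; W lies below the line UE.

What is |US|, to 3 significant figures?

21.2

U is at the origin; UE is horizontal with |UE| = 28.3 and E on the +x side, so E = (28.3, 0.00). The tangent condition forces ZE to be normal to UE, so Z = E + (0, -11.6) = (28.3, -11.6). Since ZS ⟂ SW (tangency), |ZW| = √(11.6² + 34.7²) = 36.6 regardless of where S sits on A1. So W lies on both circle(U, 51.8) and circle(Z, 36.6); the below-UE intersection is W = (20.8, -47.4). S is the foot of the tangent from W: S = (16.8, -13.0).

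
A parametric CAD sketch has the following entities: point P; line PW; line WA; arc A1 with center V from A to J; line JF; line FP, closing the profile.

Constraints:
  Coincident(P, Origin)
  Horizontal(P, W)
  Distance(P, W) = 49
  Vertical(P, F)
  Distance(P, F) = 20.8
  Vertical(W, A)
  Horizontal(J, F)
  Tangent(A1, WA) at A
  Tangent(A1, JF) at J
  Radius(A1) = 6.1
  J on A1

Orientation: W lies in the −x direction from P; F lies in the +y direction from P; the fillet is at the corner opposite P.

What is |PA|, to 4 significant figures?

51.16

The virtual corner opposite P is at (-49.00, 20.80). The tangent condition forces VA to be normal to WA and the tangent condition forces VJ to be normal to JF, with radius 6.1, so the center V sits 6.1 in from both sides at V = (-42.90, 14.70). That places the tangent points at A = (-49.00, 14.70) on WA and J = (-42.90, 20.80) on JF. Then |PA| = |A − P| = 51.16.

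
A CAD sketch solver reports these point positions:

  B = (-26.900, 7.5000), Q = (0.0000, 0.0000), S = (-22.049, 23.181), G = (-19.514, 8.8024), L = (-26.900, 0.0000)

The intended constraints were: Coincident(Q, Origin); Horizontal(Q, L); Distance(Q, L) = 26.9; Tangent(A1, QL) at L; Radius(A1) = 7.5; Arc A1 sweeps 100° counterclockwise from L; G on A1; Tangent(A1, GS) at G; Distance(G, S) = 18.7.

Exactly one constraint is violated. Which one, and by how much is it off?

Distance(G, S) = 18.7 — off by 4.10.

Q = (0.00, 0.00) ✓; Q.y = 0.00, L.y = 0.00 ✓; |QL| = 26.90 ✓; ∠(BL, LQ) = 90.00° ✓; |BL| = 7.500 ✓; bearing(B→G) − bearing(B→L) = 100.0° ✓; |BG| = 7.500 ✓; ∠(BG, GS) = 90.00° ✓; |GS| = 14.60 ✗.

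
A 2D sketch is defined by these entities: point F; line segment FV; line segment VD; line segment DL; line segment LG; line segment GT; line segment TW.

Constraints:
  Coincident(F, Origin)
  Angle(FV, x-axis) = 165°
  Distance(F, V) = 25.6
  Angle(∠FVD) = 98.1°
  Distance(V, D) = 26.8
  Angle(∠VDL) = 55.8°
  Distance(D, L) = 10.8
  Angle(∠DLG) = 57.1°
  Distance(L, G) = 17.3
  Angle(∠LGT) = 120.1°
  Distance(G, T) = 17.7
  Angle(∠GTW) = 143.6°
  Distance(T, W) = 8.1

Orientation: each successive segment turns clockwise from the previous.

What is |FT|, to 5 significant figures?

54.399

F is at the origin; FV runs at 165.0° with length 25.6, so V = (-24.728, 6.6258). ∠FVD = 98.1° gives VD at 83.100° from the x-axis; with |VD| = 26.8, D = (-21.508, 33.232). ∠VDL = 55.8° gives DL at -41.100° from the x-axis; with |DL| = 10.8, L = (-13.370, 26.132). ∠DLG = 57.1° gives LG at -164.00° from the x-axis; with |LG| = 17.3, G = (-29.999, 21.363). ∠LGT = 120.1° gives GT at 136.10° from the x-axis; with |GT| = 17.7, T = (-42.753, 33.637). Then |FT| = |T − F| = 54.399.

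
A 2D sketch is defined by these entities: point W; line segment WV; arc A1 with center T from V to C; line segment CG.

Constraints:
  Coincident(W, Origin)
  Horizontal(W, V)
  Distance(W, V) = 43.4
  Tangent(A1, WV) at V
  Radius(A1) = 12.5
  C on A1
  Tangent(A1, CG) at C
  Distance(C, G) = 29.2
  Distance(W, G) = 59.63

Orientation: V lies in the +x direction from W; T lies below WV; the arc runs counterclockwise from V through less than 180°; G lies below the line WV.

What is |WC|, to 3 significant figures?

35.4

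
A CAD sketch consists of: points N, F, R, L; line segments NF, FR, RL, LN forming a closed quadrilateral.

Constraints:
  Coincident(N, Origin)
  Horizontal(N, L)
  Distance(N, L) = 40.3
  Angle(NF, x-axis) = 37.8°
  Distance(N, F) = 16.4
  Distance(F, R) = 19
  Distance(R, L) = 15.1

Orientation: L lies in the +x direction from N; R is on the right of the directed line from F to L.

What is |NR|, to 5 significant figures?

26.051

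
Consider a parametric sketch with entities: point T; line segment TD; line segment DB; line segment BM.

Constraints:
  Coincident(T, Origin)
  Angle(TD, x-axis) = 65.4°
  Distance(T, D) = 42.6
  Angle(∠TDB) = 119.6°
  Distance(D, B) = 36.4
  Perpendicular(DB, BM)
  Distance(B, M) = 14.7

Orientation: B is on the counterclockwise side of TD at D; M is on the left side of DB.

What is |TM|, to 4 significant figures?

61.63

T is at the origin; TD runs at 65.4° with length 42.6, so D = 42.6·(cos 65.4°, sin 65.4°) = (17.73, 38.73). ∠TDB = 119.6°, so DB runs at 65.4° + (180° − 119.6°) = 125.8° from the x-axis; with |DB| = 36.4, B = D + 36.4·(cos 125.8°, sin 125.8°) = (-3.559, 68.26). The perpendicularity gives BM at right angles to DB; with |BM| = 14.7 on the left of DB, M = B + 14.7·(-0.8111, -0.5850) = (-15.48, 59.66). Then |TM| = |M − T| = 61.63.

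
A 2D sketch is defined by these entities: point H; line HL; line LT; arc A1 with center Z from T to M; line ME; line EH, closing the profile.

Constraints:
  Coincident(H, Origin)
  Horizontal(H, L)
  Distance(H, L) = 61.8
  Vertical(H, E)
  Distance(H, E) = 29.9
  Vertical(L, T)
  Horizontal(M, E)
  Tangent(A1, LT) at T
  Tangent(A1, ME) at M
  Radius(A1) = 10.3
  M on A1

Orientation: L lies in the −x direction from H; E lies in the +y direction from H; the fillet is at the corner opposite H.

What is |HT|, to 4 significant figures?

64.83

The virtual corner opposite H is at (-61.80, 29.90). Since A1 is tangent to LT there, ZT ⟂ LT and tangency of A1 to ME means the radius ZM is perpendicular to ME, with radius 10.3, so the center Z sits 10.3 in from both sides at Z = (-51.50, 19.60). That places the tangent points at T = (-61.80, 19.60) on LT and M = (-51.50, 29.90) on ME. Then |HT| = |T − H| = 64.83.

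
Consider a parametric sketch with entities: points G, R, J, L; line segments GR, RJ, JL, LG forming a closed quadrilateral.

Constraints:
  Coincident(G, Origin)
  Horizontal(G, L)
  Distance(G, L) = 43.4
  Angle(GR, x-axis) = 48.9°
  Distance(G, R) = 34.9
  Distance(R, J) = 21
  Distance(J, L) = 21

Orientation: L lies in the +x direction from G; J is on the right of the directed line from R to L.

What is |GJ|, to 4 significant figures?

23.68

Checks: |RJ| = 21.00 ✓; |JL| = 21.00 ✓.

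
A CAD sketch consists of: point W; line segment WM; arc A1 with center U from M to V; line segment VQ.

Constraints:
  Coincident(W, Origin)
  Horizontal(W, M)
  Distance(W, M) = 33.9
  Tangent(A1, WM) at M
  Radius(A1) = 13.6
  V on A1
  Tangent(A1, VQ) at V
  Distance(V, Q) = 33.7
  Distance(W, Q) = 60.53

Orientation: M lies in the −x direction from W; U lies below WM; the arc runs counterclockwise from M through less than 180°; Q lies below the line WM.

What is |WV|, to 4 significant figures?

50.13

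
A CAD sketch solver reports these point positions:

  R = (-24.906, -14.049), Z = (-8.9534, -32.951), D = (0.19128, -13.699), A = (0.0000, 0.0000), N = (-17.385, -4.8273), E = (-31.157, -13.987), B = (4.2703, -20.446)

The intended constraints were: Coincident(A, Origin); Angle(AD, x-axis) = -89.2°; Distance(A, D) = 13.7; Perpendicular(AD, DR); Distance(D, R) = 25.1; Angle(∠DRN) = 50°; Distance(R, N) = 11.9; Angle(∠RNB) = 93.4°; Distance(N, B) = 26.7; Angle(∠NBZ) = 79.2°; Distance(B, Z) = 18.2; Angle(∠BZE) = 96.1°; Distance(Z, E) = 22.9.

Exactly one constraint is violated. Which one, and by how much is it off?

Distance(Z, E) = 22.9 — off by 6.30.

A = (0.00, 0.00) ✓; AD at -89.20° ✓; |AD| = 13.70 ✓; ∠(AD, DR) = 90.00° ✓; |DR| = 25.10 ✓; ∠DRN = 50.00° ✓; |RN| = 11.90 ✓; ∠RNB = 93.40° ✓; |NB| = 26.70 ✓; ∠NBZ = 79.20° ✓; |BZ| = 18.20 ✓; ∠BZE = 96.10° ✓; |ZE| = 29.20 ✗.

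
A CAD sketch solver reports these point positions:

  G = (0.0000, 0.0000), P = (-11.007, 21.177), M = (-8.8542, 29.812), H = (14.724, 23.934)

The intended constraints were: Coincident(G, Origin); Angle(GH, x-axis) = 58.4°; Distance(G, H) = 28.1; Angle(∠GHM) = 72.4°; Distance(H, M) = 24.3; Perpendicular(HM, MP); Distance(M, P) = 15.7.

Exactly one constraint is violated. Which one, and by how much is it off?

Distance(M, P) = 15.7 — off by 6.80.

G = (0.00, 0.00) ✓; GH at 58.40° ✓; |GH| = 28.10 ✓; ∠GHM = 72.40° ✓; |HM| = 24.30 ✓; ∠(HM, MP) = 90.00° ✓; |MP| = 8.899 ✗.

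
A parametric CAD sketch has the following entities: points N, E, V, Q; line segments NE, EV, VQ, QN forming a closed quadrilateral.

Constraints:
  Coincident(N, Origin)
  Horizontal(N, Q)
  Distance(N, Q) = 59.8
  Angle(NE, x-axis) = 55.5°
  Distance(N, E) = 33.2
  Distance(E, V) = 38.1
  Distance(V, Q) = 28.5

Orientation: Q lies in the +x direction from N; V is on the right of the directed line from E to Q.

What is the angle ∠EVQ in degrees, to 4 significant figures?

94.37°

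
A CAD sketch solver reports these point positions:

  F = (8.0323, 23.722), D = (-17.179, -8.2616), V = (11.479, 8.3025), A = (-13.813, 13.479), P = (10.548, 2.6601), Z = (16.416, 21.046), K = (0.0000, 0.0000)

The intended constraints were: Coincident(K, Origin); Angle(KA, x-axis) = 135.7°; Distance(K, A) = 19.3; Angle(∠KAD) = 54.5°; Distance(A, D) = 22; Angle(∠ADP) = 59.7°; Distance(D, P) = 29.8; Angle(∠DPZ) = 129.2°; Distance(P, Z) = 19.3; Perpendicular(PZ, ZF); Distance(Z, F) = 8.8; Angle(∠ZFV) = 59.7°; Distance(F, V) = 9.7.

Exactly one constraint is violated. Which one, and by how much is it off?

Distance(F, V) = 9.7 — off by 6.10.

K = (0.00, 0.00) ✓; KA at 135.7° ✓; |KA| = 19.30 ✓; ∠KAD = 54.50° ✓; |AD| = 22.00 ✓; ∠ADP = 59.70° ✓; |DP| = 29.80 ✓; ∠DPZ = 129.2° ✓; |PZ| = 19.30 ✓; ∠(PZ, ZF) = 90.00° ✓; |ZF| = 8.800 ✓; ∠ZFV = 59.70° ✓; |FV| = 15.80 ✗.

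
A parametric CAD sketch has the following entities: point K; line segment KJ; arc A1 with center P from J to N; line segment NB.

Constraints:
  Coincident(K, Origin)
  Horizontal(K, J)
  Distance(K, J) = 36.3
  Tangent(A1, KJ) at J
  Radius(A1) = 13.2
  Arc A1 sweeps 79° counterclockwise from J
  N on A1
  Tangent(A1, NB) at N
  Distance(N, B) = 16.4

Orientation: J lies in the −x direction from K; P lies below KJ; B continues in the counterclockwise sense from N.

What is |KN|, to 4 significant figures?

50.40

K is at the origin; KJ is horizontal with |KJ| = 36.3 and J on the −x side, so J = (-36.30, 0.000). A1 meets KJ tangentially, so PJ is at right angles to KJ, so P = J + (0, -13.2) = (-36.30, -13.20). On A1, J sits at bearing 90° from P; a 79° counterclockwise sweep puts N at bearing 169°, so N = P + 13.2·(cos 169°, sin 169°) = (-49.26, -10.68). Then |KN| = |N − K| = 50.40.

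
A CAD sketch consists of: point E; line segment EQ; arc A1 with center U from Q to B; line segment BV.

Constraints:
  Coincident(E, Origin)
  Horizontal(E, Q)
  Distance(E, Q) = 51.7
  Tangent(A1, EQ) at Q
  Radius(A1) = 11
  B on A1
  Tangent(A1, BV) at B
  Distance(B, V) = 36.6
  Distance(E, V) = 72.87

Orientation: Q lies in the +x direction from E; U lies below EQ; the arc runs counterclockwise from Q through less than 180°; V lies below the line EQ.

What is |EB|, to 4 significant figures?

43.90

E is at the origin; EQ is horizontal with |EQ| = 51.7 and Q on the +x side, so Q = (51.70, 0.000). A1 meets EQ tangentially, so UQ is at right angles to EQ, so U = Q + (0, -11) = (51.70, -11.00). Since UB ⟂ BV (tangency), |UV| = √(11.0² + 36.6²) = 38.22 regardless of where B sits on A1. So V lies on both circle(E, 72.87) and circle(U, 38.22); the below-EQ intersection is V = (53.79, -49.16). B is the foot of the tangent from V: B = (41.35, -14.74).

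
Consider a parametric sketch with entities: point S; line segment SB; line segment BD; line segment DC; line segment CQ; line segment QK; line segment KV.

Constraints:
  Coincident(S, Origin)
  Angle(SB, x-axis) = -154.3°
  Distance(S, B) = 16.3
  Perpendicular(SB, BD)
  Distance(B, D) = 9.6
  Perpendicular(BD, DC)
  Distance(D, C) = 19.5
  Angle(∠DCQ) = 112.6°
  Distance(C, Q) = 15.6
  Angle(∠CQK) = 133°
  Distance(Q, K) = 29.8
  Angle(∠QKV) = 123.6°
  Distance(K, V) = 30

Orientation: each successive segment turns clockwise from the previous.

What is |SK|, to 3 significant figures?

32.1

S is at the origin; SB runs at -154.3° with length 16.3, so B = (-14.7, -7.07). The perpendicularity gives BD at right angles to SB, so BD runs at 116°; with |BD| = 9.6, D = (-18.9, 1.58). BD ⟂ DC, so DC runs at 25.7°; with |DC| = 19.5, C = (-1.28, 10.0). ∠DCQ = 112.6° gives CQ at -41.7° from the x-axis; with |CQ| = 15.6, Q = (10.4, -0.340). ∠CQK = 133.0° gives QK at -88.7° from the x-axis; with |QK| = 29.8, K = (11.0, -30.1). Then |SK| = |K − S| = 32.1.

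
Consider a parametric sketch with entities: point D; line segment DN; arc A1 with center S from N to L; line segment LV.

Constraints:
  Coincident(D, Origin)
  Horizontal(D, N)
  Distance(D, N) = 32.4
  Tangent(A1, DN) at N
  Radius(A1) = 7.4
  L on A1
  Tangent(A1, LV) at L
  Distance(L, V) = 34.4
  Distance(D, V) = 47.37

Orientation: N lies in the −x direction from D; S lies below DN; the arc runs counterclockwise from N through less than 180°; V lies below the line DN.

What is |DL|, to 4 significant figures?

40.44

D is at the origin; DN is horizontal with |DN| = 32.4 and N on the −x side, so N = (-32.40, 0.000). The tangent condition forces SN to be normal to DN, so S = N + (0, -7.4) = (-32.40, -7.400). Since SL ⟂ LV (tangency), |SV| = √(7.4² + 34.4²) = 35.19 regardless of where L sits on A1. So V lies on both circle(D, 47.37) and circle(S, 35.19); the below-DN intersection is V = (-23.12, -41.34). L is the foot of the tangent from V: L = (-38.97, -10.81).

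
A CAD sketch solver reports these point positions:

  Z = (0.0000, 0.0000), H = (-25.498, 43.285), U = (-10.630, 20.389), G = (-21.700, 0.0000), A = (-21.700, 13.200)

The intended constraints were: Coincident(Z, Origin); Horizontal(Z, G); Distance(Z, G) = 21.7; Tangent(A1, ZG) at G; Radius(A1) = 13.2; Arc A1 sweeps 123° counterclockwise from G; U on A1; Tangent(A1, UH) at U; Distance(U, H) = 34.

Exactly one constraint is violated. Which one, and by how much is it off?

Distance(U, H) = 34 — off by 6.70.

Z = (0.00, 0.00) ✓; Z.y = 0.00, G.y = 0.00 ✓; |ZG| = 21.70 ✓; ∠(AG, GZ) = 90.00° ✓; |AG| = 13.20 ✓; bearing(A→U) − bearing(A→G) = 123.0° ✓; |AU| = 13.20 ✓; ∠(AU, UH) = 90.00° ✓; |UH| = 27.30 ✗.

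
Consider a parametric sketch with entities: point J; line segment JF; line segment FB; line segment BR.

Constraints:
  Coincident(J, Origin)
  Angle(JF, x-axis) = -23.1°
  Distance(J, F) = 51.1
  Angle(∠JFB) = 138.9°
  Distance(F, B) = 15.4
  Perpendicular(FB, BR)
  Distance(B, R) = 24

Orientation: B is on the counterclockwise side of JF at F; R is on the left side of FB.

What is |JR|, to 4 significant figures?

54.75

∠JFB = 138.9°, so FB runs at -23.1° + (180° − 138.9°) = 18.00° from the x-axis; with |FB| = 15.4, B = F + 15.4·(cos 18.00°, sin 18.00°) = (61.65, -15.29). The perpendicularity gives BR at right angles to FB; with |BR| = 24.0 on the left of FB, R = B + 24.0·(-0.3090, 0.9511) = (54.23, 7.536). Then |JR| = |R − J| = 54.75.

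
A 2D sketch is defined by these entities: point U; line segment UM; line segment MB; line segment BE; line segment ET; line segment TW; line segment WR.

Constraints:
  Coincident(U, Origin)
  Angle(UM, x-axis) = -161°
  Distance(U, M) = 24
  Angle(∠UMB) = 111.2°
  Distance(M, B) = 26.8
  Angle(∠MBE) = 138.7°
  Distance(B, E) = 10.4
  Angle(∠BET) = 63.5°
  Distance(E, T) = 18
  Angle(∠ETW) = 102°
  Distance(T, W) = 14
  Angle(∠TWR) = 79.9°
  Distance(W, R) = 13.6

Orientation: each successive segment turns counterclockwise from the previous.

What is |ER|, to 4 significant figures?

15.93

∠ETW = 102.0° gives TW at 143.6° from the x-axis; with |TW| = 14.0, W = (-20.99, -17.96). ∠TWR = 79.9° gives WR at -116.3° from the x-axis; with |WR| = 13.6, R = (-27.02, -30.16). Then |ER| = |R − E| = 15.93.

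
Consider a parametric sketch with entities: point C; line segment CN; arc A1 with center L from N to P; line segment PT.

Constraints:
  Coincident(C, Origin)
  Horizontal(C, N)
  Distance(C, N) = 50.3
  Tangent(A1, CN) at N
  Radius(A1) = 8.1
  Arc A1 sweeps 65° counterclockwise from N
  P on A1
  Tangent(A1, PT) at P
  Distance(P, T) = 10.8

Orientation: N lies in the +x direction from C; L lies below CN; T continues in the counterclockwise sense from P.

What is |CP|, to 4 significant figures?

43.21

C is at the origin; CN is horizontal with |CN| = 50.3 and N on the +x side, so N = (50.30, 0.000). Since A1 is tangent to CN there, LN ⟂ CN, so L = N + (0, -8.1) = (50.30, -8.100). On A1, N sits at bearing 90° from L; a 65° counterclockwise sweep puts P at bearing 155°, so P = L + 8.1·(cos 155°, sin 155°) = (42.96, -4.677). Then |CP| = |P − C| = 43.21.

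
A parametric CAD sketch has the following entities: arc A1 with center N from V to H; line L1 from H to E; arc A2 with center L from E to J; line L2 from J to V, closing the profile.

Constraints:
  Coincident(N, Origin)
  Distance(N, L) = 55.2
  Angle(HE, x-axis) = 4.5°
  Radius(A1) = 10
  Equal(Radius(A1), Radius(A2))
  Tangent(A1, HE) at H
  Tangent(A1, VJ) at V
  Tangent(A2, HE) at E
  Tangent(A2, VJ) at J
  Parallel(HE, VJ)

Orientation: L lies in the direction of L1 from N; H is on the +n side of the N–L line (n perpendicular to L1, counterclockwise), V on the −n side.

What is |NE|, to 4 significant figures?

56.10

The slot axis is L1's direction at 4.5°, so u = (cos 4.5°, sin 4.5°) = (0.9969, 0.07846) and n = (−sin 4.5°, cos 4.5°) = (-0.07846, 0.9969). N is at the origin and L lies 55.2 along u from N, so L = 55.2·u = (55.03, 4.331). Tangency of A1 to both parallel lines with radius 10.0 puts H and V at N ± 10.0·n: H = (-0.7846, 9.969), V = (0.7846, -9.969). Equal radii place E and J the same way about L: E = L + 10.0·n = (54.25, 14.30), J = L − 10.0·n = (55.81, -5.638). Then |NE| = |E − N| = 56.10.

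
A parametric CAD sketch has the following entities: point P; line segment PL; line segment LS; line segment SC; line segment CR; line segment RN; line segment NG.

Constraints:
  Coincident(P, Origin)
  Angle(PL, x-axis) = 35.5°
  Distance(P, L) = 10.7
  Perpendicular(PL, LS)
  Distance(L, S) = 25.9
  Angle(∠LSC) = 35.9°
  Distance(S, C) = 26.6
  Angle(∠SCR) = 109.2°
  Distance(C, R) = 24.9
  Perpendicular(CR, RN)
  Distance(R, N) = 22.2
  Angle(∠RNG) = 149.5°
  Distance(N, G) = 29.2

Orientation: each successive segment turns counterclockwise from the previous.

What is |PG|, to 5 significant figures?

45.983

P is at the origin; PL runs at 35.5° with length 10.7, so L = (8.7110, 6.2135). The perpendicularity gives LS at right angles to PL, so LS runs at 125.50°; with |LS| = 25.9, S = (-6.3292, 27.299). ∠LSC = 35.9° gives SC at -90.400° from the x-axis; with |SC| = 26.6, C = (-6.5149, 0.69976). ∠SCR = 109.2° gives CR at -19.600° from the x-axis; with |CR| = 24.9, R = (16.942, -7.6530). CR ⟂ RN, so RN runs at 70.400°; with |RN| = 22.2, N = (24.389, 13.261). ∠RNG = 149.5° gives NG at 100.90° from the x-axis; with |NG| = 29.2, G = (18.868, 41.934). Then |PG| = |G − P| = 45.983.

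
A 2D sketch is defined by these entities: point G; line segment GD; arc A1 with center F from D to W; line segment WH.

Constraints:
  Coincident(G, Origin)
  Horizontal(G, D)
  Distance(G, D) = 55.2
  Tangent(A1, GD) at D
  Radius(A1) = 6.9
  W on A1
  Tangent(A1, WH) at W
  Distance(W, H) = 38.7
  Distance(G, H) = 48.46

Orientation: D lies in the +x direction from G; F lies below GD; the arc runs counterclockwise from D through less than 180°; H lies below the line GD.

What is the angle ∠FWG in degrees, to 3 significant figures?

156°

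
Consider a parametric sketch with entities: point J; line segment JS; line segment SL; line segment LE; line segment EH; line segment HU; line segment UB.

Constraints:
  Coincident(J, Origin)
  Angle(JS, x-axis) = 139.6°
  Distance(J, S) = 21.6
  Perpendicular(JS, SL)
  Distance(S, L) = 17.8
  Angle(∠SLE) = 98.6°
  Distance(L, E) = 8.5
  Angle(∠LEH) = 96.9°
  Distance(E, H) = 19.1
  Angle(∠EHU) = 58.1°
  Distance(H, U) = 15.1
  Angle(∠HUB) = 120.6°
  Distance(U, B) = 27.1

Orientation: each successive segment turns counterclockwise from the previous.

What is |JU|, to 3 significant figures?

23.1

∠LEH = 96.9° gives EH at 34.1° from the x-axis; with |EH| = 19.1, H = (-6.59, 4.74). ∠EHU = 58.1° gives HU at 156° from the x-axis; with |HU| = 15.1, U = (-20.4, 10.9). Then |JU| = |U − J| = 23.1.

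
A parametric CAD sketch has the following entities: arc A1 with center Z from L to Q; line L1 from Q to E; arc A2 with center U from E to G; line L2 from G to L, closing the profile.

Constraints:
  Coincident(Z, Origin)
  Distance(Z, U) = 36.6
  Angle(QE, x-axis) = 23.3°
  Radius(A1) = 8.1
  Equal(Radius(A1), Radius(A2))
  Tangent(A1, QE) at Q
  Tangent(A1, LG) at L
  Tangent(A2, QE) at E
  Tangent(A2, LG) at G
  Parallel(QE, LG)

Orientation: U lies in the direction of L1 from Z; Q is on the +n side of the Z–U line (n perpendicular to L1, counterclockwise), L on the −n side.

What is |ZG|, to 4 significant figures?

37.49

The slot axis is L1's direction at 23.3°, so u = (cos 23.3°, sin 23.3°) = (0.9184, 0.3955) and n = (−sin 23.3°, cos 23.3°) = (-0.3955, 0.9184). Z is at the origin and U lies 36.6 along u from Z, so U = 36.6·u = (33.62, 14.48). Tangency of A1 to both parallel lines with radius 8.1 puts Q and L at Z ± 8.1·n: Q = (-3.204, 7.439), L = (3.204, -7.439). Equal radii place E and G the same way about U: E = U + 8.1·n = (30.41, 21.92), G = U − 8.1·n = (36.82, 7.038). Then |ZG| = |G − Z| = 37.49.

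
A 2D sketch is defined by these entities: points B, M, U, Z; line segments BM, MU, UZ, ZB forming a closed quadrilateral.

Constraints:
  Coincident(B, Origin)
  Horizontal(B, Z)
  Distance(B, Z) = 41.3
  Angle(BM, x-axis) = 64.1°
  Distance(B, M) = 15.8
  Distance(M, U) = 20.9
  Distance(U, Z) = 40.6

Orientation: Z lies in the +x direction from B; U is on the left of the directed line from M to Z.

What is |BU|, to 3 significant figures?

36.7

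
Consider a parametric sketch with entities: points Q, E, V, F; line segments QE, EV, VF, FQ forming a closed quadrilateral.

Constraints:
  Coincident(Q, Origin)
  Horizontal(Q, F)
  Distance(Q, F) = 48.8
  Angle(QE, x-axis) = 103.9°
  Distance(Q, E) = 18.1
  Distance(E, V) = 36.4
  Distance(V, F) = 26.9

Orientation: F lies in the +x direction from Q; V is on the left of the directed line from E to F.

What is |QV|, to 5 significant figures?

38.148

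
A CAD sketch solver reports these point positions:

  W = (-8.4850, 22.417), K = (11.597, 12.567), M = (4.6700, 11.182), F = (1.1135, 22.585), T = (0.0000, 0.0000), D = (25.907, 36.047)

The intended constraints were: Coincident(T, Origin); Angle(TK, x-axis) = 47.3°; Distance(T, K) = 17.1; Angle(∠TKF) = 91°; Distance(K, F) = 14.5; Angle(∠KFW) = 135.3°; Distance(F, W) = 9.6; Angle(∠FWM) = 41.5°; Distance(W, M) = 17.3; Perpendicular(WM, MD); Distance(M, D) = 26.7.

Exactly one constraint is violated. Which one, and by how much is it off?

Distance(M, D) = 26.7 — off by 6.00.

T = (0.00, 0.00) ✓; TK at 47.30° ✓; |TK| = 17.10 ✓; ∠TKF = 91.00° ✓; |KF| = 14.50 ✓; ∠KFW = 135.3° ✓; |FW| = 9.600 ✓; ∠FWM = 41.50° ✓; |WM| = 17.30 ✓; ∠(WM, MD) = 90.00° ✓; |MD| = 32.70 ✗.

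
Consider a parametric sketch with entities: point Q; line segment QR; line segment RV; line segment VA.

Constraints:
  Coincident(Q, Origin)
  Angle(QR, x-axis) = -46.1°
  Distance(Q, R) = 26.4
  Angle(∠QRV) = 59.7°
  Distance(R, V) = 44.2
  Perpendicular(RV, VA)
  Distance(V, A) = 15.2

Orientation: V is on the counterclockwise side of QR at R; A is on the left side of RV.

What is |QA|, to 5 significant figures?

31.800

∠QRV = 59.7°, so RV runs at -46.1° + (180° − 59.7°) = 74.200° from the x-axis; with |RV| = 44.2, V = R + 44.2·(cos 74.200°, sin 74.200°) = (30.341, 23.507). The perpendicularity gives VA at right angles to RV; with |VA| = 15.2 on the left of RV, A = V + 15.2·(-0.96222, 0.27228) = (15.715, 27.646). Then |QA| = |A − Q| = 31.800.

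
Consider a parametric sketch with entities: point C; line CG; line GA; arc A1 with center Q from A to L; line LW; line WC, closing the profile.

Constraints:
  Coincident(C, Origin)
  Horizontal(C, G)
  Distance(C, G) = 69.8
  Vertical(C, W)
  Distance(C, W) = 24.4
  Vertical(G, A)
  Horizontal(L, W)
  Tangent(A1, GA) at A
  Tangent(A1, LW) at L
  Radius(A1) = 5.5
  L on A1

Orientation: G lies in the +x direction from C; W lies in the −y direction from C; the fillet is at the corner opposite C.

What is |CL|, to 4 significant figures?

68.77

C is at the origin; CG is horizontal with |CG| = 69.8 and G on the +x side, so G = (69.80, 0.000). CW is vertical with |CW| = 24.4 and W on the −y side, so W = (0.000, -24.40). The virtual corner opposite C is at (69.80, -24.40). A1 meets GA tangentially, so QA is at right angles to GA and A1 meets LW tangentially, so QL is at right angles to LW, with radius 5.5, so the center Q sits 5.5 in from both sides at Q = (64.30, -18.90). That places the tangent points at A = (69.80, -18.90) on GA and L = (64.30, -24.40) on LW. Then |CL| = |L − C| = 68.77.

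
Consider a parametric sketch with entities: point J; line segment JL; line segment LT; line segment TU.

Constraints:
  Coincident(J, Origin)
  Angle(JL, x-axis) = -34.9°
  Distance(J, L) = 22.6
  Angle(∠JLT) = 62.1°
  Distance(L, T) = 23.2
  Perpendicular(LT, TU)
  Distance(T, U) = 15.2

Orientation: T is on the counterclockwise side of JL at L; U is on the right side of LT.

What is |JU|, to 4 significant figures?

37.37

J is at the origin; JL runs at -34.9° with length 22.6, so L = 22.6·(cos -34.9°, sin -34.9°) = (18.54, -12.93). ∠JLT = 62.1°, so LT runs at -34.9° + (180° − 62.1°) = 83.00° from the x-axis; with |LT| = 23.2, T = L + 23.2·(cos 83.00°, sin 83.00°) = (21.36, 10.10). The perpendicularity gives TU at right angles to LT; with |TU| = 15.2 on the right of LT, U = T + 15.2·(0.9925, -0.1219) = (36.45, 8.244). Then |JU| = |U − J| = 37.37.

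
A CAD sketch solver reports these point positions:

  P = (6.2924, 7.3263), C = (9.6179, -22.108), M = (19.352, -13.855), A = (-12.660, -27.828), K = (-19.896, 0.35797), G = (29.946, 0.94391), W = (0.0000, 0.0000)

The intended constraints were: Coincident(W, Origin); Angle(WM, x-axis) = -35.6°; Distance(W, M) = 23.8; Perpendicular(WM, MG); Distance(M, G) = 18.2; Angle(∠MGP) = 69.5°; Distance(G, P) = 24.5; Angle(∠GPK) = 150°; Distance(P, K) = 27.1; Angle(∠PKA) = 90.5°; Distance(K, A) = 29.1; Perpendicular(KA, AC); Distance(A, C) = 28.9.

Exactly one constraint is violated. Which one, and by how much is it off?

Distance(A, C) = 28.9 — off by 5.90.

W = (0.00, 0.00) ✓; WM at -35.60° ✓; |WM| = 23.80 ✓; ∠(WM, MG) = 90.00° ✓; |MG| = 18.20 ✓; ∠MGP = 69.50° ✓; |GP| = 24.50 ✓; ∠GPK = 150.0° ✓; |PK| = 27.10 ✓; ∠PKA = 90.50° ✓; |KA| = 29.10 ✓; ∠(KA, AC) = 90.00° ✓; |AC| = 23.00 ✗.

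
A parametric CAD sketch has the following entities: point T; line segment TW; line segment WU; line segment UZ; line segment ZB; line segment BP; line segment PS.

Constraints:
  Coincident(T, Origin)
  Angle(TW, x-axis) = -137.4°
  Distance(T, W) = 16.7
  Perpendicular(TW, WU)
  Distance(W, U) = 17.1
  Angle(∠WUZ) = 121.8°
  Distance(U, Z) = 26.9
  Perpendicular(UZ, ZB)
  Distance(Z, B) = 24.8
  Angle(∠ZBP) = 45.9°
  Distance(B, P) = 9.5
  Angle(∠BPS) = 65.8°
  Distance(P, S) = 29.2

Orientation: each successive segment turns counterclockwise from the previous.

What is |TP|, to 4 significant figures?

15.76

UZ is perpendicular to ZB, so ZB runs at 100.8°; with |ZB| = 24.8, B = (21.06, 5.510). ∠ZBP = 45.9° gives BP at -125.1° from the x-axis; with |BP| = 9.5, P = (15.60, -2.262). Then |TP| = |P − T| = 15.76.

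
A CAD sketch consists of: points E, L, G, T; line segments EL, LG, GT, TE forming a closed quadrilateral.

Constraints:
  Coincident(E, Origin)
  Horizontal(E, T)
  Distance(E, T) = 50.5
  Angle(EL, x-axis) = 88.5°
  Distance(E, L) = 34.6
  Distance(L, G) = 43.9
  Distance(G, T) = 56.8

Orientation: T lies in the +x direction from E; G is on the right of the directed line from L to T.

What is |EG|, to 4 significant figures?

10.46

Checks: |LG| = 43.90 ✓; |GT| = 56.80 ✓.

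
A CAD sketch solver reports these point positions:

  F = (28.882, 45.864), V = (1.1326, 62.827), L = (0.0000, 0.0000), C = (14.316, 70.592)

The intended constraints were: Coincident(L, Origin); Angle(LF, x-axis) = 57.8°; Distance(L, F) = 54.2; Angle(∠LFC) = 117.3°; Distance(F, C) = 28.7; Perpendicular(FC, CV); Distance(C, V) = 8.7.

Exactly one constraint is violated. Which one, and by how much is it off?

Distance(C, V) = 8.7 — off by 6.60.

L = (0.00, 0.00) ✓; LF at 57.80° ✓; |LF| = 54.20 ✓; ∠LFC = 117.3° ✓; |FC| = 28.70 ✓; ∠(FC, CV) = 90.00° ✓; |CV| = 15.30 ✗.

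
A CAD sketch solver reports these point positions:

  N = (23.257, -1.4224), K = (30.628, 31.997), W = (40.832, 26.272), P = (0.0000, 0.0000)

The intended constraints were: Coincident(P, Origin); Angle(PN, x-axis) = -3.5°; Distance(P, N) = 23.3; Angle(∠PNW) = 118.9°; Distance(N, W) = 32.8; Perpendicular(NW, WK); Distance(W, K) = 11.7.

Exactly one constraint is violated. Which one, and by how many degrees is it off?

Perpendicular(NW, WK) — off by 3.10°.

P = (0.00, 0.00) ✓; PN at -3.500° ✓; |PN| = 23.30 ✓; ∠PNW = 118.9° ✓; |NW| = 32.80 ✓; ∠(NW, WK) = 93.10° ✗; |WK| = 11.70 ✓.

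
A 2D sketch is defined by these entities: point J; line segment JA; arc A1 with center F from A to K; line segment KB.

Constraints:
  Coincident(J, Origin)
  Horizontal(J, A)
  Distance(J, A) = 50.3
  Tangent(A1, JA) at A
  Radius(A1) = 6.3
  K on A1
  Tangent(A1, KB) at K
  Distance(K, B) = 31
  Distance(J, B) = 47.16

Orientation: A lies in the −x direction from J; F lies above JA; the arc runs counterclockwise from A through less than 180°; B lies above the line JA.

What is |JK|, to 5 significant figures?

44.587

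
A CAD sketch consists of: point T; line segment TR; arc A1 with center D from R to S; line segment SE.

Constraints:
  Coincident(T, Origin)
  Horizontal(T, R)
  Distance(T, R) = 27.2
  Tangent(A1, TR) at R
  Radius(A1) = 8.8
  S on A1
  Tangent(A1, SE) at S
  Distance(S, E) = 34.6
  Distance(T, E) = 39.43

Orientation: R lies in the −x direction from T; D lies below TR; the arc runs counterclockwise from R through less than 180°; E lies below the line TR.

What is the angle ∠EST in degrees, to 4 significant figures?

67.30°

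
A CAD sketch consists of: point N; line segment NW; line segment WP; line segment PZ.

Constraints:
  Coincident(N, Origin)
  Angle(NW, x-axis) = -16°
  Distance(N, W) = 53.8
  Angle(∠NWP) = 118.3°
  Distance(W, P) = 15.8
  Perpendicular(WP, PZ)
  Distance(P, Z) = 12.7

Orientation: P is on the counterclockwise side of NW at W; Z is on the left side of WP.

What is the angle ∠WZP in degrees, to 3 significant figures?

51.2°

N is at the origin; NW runs at -16.0° with length 53.8, so W = 53.8·(cos -16.0°, sin -16.0°) = (51.7, -14.8). ∠NWP = 118.3°, so WP runs at -16.0° + (180° − 118.3°) = 45.7° from the x-axis; with |WP| = 15.8, P = W + 15.8·(cos 45.7°, sin 45.7°) = (62.8, -3.52). WP is perpendicular to PZ; with |PZ| = 12.7 on the left of WP, Z = P + 12.7·(-0.716, 0.698) = (53.7, 5.35). Then cos ∠WZP = ZW·ZP / (|ZW||ZP|), giving 51.2°.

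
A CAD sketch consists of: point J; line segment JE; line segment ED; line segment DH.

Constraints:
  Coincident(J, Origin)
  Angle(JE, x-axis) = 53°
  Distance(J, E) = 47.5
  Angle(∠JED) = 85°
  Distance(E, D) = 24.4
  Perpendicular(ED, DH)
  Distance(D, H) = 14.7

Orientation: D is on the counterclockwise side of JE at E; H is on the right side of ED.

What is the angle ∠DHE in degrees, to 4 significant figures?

58.93°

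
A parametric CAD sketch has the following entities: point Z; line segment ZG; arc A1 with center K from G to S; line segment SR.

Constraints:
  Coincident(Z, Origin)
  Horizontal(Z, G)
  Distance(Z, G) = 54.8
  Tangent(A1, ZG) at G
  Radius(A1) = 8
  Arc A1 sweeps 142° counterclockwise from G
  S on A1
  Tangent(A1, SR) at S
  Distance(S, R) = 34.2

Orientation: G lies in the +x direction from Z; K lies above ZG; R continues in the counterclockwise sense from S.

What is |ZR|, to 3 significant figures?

48.2

Z is at the origin; Z and G share the same y with |ZG| = 54.8 and G on the +x side, so G = (54.8, 0.00). A1 meets ZG tangentially, so KG is at right angles to ZG, so K = G + (0, 8) = (54.8, 8.00). On A1, G sits at bearing -90° from K; a 142° counterclockwise sweep puts S at bearing 52°, so S = K + 8.0·(cos 52°, sin 52°) = (59.7, 14.3). Since A1 is tangent to SR there, KS ⟂ SR, so SR runs along (−sin 52°, cos 52°); with |SR| = 34.2, R = (32.8, 35.4). Then |ZR| = |R − Z| = 48.2.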